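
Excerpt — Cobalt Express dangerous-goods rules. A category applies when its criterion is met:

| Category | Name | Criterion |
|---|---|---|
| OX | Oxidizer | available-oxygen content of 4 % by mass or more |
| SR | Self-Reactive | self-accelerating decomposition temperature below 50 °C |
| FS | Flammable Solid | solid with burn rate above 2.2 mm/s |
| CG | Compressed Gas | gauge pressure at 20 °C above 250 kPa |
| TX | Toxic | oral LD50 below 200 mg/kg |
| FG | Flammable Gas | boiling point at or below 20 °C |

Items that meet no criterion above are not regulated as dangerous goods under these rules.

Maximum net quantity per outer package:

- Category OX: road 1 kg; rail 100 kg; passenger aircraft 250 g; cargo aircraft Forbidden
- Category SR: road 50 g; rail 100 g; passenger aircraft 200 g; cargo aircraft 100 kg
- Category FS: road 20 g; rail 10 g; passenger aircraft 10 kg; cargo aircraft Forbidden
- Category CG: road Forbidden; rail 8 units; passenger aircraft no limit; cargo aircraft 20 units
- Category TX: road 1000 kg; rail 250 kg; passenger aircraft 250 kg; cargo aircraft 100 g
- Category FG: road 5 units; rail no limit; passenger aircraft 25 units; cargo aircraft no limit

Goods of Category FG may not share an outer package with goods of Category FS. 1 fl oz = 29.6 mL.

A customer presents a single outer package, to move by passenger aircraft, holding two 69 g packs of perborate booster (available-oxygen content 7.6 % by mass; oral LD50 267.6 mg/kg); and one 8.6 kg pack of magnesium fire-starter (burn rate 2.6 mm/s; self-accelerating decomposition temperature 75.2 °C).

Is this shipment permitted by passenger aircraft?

Yes

With available-oxygen content 7.6 % by mass (≥ 4 % by mass), the perborate booster falls in Category OX.
The magnesium fire-starter has burn rate 2.6 mm/s, which is > 2.2 mm/s, so it is Category FS (Flammable Solid).
Category FS quantity: 8.6 kg.
8.6 kg ≤ 10 kg (passenger aircraft limit, Category FS) — within limit.
Category OX quantity: two 69 g packs = 138 g.
That is within the Category OX passenger aircraft limit of 250 g.
The segregation rule (Category FG with Category FS) does not apply to Category FS with Category OX.
Every hazard category is within its passenger aircraft limit and no segregation rule is violated.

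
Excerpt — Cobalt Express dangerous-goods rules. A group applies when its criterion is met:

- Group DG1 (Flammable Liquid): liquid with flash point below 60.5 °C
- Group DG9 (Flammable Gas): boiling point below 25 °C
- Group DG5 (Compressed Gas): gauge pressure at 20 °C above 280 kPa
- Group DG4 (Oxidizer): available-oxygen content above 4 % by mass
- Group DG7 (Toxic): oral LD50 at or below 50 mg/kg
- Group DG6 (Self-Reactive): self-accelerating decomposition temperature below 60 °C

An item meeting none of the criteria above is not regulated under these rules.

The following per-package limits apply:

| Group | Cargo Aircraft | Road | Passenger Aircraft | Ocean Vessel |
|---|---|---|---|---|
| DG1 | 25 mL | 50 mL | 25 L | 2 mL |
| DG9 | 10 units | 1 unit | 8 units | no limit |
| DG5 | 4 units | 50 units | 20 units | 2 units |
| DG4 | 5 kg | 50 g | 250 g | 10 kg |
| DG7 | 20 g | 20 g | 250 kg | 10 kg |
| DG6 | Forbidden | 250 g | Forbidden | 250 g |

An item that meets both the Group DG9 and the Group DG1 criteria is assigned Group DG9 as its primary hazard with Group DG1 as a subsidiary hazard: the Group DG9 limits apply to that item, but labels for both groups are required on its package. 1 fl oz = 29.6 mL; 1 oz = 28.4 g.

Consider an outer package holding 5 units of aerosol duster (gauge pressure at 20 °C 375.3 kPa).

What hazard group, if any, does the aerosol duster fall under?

Group DG5

The aerosol duster has gauge pressure at 20 °C 375.3 kPa, which is > 280 kPa, so it is Group DG5 (Compressed Gas).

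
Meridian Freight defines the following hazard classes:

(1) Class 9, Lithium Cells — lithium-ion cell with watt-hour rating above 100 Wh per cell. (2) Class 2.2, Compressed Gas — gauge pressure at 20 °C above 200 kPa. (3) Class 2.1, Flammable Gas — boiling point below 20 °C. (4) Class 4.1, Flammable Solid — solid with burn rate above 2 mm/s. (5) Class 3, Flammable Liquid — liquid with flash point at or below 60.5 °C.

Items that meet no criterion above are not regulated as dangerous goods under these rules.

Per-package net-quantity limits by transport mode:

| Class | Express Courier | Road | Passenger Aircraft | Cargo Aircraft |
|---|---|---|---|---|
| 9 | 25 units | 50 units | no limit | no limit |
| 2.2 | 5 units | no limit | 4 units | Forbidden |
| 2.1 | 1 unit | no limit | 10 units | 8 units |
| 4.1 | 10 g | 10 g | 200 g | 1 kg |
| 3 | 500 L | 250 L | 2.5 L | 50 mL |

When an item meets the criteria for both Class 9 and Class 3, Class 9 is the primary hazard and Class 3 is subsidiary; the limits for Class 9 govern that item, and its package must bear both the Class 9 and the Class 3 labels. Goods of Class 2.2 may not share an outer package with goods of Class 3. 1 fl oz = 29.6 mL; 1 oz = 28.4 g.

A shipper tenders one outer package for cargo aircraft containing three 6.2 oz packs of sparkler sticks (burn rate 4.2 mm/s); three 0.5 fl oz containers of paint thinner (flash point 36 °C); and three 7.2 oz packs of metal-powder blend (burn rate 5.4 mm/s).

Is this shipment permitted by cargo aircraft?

No

With burn rate 4.2 mm/s (> 2 mm/s), the sparkler sticks fall in Class 4.1.
The paint thinner has flash point 36 °C, which is ≤ 60.5 °C, so it is Class 3 (Flammable Liquid).
Metal-powder blend: burn rate 5.4 mm/s > 2 mm/s → Class 4.1 (Flammable Solid).
Total Class 4.1: (three 6.2 oz packs = 528.24 g) + (three 7.2 oz packs = 613.44 g) = 1141.68 g.
That exceeds the Class 4.1 cargo aircraft limit of 1 kg.
Class 3 quantity: three 0.5 fl oz containers = 44.4 mL.
44.4 mL ≤ 50 mL (cargo aircraft limit, Class 3) — within limit.
The segregation rule (Class 2.2 with Class 3) does not apply to Class 4.1 with Class 3.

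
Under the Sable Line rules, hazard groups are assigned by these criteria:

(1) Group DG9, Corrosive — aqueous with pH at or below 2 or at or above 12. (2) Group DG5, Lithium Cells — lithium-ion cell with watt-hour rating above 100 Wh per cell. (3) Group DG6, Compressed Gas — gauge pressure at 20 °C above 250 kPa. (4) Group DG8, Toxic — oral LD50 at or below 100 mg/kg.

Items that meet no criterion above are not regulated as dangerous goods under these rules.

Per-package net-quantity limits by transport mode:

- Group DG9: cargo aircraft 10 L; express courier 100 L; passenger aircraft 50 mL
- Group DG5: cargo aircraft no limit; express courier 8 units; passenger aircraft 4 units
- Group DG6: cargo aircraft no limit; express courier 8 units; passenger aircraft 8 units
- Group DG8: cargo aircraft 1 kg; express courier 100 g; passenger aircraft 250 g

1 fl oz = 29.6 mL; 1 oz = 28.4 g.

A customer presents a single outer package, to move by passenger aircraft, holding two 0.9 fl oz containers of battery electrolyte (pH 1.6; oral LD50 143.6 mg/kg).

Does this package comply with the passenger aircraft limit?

No

pH 1.6 meets the Group DG9 criterion (Corrosive), so the battery electrolyte is Group DG9.
Group DG9 quantity: two 0.9 fl oz containers = 53.28 mL.
53.28 mL > 50 mL (passenger aircraft limit, Group DG9) — over the limit.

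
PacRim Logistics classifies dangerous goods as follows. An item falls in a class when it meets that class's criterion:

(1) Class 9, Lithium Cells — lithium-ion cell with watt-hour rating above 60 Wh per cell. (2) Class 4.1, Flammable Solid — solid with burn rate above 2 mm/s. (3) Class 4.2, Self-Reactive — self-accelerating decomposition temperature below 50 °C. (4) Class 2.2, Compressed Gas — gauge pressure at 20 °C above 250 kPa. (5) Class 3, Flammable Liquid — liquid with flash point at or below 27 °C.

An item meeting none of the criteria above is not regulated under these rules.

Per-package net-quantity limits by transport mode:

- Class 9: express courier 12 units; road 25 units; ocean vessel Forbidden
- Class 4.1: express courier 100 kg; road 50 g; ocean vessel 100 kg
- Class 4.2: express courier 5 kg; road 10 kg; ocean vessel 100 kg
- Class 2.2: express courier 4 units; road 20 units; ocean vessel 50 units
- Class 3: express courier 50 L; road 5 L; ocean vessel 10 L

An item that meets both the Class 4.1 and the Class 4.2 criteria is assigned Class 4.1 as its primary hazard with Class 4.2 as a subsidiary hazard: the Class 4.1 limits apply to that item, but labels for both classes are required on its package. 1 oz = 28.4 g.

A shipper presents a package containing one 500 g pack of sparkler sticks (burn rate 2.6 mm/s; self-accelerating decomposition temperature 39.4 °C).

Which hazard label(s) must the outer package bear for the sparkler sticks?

Class 4.1 and 4.2

With burn rate 2.6 mm/s (> 2 mm/s), the sparkler sticks fall in Class 4.1.
The sparkler sticks have self-accelerating decomposition temperature 39.4 °C, which is < 50 °C, so they are Class 4.2 (Self-Reactive).
By the precedence rule Class 4.1 is primary and Class 4.2 is subsidiary, and that rule requires both labels on the package.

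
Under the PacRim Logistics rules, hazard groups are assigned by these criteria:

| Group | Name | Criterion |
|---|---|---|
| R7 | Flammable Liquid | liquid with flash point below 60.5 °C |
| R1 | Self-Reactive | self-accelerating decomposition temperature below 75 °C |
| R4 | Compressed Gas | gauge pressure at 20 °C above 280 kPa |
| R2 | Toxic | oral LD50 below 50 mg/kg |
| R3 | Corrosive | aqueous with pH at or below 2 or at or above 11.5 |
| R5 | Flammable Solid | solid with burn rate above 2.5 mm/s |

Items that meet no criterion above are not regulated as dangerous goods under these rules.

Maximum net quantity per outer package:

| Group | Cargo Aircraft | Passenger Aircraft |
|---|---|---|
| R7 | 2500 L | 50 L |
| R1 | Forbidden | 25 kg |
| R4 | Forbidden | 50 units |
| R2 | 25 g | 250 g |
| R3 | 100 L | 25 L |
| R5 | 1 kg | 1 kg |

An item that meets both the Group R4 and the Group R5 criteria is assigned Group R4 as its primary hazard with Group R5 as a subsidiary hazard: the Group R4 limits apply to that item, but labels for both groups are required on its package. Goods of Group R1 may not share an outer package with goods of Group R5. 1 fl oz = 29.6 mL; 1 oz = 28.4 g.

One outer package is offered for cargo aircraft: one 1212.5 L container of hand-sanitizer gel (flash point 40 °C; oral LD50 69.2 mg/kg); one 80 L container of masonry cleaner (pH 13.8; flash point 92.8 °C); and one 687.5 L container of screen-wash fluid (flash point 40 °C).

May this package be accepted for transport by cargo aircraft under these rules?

Flash point 40 °C meets the Group R7 criterion (Flammable Liquid), so the hand-sanitizer gel is Group R7.
With pH 13.8 (≥ 11.5), the masonry cleaner falls in Group R3.
Screen-wash fluid: flash point 40 °C < 60.5 °C → Group R7 (Flammable Liquid).
Group R3 quantity: 80 L.
80 L is within the cargo aircraft limit of 100 L for Group R3.
Group R7 net quantity: 1212.5 L + 687.5 L = 1900 L.
That is within the Group R7 cargo aircraft limit of 2500 L.
The segregation rule (Group R1 with Group R5) does not apply to Group R3 with Group R7.
Every hazard group is within its cargo aircraft limit and no segregation rule is violated.

Yes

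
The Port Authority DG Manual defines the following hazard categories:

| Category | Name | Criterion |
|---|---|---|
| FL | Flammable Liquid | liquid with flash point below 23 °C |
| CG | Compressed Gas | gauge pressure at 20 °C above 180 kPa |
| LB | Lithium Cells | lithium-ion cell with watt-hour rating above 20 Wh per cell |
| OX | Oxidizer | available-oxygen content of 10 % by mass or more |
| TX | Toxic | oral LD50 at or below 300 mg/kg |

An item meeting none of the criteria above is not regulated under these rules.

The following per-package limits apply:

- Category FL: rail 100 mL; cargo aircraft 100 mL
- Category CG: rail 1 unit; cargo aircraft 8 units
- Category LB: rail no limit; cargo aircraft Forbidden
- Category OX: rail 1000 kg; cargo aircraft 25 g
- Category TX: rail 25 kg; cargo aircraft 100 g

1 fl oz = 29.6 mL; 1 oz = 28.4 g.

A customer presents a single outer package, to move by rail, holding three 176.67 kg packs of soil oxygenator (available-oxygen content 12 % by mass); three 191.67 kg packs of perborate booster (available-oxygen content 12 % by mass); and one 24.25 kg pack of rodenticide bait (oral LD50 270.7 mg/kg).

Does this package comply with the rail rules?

With available-oxygen content 12 % by mass (≥ 10 % by mass), the soil oxygenator falls in Category OX.
Available-oxygen content 12 % by mass meets the Category OX criterion (Oxidizer), so the perborate booster is Category OX.
The rodenticide bait has oral LD50 270.7 mg/kg, which is ≤ 300 mg/kg, so it is Category TX (Toxic).
Total Category OX: (three 176.67 kg packs = 530.01 kg) + (three 191.67 kg packs = 575.01 kg) = 1105.02 kg.
That exceeds the Category OX rail limit of 1000 kg.
Category TX quantity: 24.25 kg.
24.25 kg ≤ 25 kg (rail limit, Category TX) — within limit.

No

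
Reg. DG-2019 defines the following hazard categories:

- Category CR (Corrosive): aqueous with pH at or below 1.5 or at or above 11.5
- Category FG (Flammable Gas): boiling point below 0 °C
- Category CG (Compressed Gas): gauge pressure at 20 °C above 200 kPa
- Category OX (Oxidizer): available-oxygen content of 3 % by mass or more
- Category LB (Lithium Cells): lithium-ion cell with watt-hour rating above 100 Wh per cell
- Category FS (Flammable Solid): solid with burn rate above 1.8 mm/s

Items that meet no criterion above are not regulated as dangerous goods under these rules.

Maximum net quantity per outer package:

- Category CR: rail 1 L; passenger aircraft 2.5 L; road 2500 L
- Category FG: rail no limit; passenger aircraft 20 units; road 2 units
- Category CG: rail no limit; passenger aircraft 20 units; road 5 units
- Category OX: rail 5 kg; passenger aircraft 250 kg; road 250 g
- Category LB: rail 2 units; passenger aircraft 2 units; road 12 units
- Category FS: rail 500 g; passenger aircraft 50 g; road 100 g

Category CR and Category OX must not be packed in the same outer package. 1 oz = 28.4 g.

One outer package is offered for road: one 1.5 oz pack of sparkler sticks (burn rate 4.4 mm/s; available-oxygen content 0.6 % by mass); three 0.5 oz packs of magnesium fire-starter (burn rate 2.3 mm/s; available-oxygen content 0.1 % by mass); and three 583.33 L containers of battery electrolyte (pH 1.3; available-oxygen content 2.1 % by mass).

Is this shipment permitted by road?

Yes

With burn rate 4.4 mm/s (> 1.8 mm/s), the sparkler sticks fall in Category FS.
Burn rate 2.3 mm/s meets the Category FS criterion (Flammable Solid), so the magnesium fire-starter is Category FS.
Battery electrolyte: pH 1.3 ≤ 1.5 → Category CR (Corrosive).
Category CR quantity: three 583.33 L containers = 1749.99 L.
That is within the Category CR road limit of 2500 L.
Total Category FS: (one 1.5 oz pack = 42.6 g) + (three 0.5 oz packs = 42.6 g) = 85.2 g.
85.2 g is within the road limit of 100 g for Category FS.
The segregation rule (Category CR with Category OX) does not apply to Category CR with Category FS.
Every hazard category is within its road limit and no segregation rule is violated.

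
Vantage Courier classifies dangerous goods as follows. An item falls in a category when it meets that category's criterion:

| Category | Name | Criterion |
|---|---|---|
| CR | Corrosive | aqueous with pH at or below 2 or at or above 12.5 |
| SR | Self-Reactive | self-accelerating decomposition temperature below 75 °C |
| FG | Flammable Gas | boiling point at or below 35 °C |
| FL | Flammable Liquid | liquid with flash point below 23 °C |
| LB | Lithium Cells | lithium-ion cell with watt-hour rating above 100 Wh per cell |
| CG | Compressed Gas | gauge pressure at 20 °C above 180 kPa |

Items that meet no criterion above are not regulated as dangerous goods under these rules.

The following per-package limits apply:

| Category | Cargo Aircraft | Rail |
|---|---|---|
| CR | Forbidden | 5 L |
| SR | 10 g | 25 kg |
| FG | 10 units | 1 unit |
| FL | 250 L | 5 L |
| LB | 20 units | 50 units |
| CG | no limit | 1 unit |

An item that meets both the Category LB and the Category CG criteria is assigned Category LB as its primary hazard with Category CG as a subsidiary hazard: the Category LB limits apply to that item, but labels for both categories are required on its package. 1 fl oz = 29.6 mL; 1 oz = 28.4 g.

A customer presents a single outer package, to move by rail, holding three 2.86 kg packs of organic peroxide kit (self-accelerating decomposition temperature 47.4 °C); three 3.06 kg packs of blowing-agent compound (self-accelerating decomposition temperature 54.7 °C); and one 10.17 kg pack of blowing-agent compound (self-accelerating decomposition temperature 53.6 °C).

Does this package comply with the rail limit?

With self-accelerating decomposition temperature 47.4 °C (< 75 °C), the organic peroxide kit falls in Category SR.
With self-accelerating decomposition temperature 54.7 °C (< 75 °C), the blowing-agent compound falls in Category SR.
The blowing-agent compound has self-accelerating decomposition temperature 53.6 °C, which is < 75 °C, so it is Category SR (Self-Reactive).
Category SR net quantity: (three 2.86 kg packs = 8.58 kg) + (three 3.06 kg packs = 9.18 kg) + 10.17 kg = 27.93 kg.
27.93 kg > 25 kg (rail limit, Category SR) — over the limit.

No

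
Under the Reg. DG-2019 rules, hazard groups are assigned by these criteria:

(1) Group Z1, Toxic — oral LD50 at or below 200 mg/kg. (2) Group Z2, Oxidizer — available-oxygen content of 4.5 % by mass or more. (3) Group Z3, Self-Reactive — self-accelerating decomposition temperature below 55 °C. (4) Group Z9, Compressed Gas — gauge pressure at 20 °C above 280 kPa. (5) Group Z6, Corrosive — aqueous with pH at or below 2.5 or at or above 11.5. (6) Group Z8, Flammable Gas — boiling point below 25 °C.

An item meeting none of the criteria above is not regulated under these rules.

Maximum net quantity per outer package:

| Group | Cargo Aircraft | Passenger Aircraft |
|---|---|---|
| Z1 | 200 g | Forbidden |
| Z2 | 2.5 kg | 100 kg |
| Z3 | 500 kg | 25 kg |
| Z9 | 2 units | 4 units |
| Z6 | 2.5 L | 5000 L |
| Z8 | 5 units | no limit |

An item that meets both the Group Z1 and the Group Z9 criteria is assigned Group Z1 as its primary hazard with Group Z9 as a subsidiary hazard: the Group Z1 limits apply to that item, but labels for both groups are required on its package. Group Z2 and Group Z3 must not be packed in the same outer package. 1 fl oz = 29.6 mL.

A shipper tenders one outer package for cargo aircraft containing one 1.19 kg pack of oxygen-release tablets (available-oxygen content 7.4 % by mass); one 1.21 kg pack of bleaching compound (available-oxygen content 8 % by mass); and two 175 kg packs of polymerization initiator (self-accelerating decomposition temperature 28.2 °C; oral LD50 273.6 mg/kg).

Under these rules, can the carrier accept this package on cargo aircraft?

The oxygen-release tablets have available-oxygen content 7.4 % by mass, which is ≥ 4.5 % by mass, so they are Group Z2 (Oxidizer).
Available-oxygen content 8 % by mass meets the Group Z2 criterion (Oxidizer), so the bleaching compound is Group Z2.
Polymerization initiator: self-accelerating decomposition temperature 28.2 °C < 55 °C → Group Z3 (Self-Reactive).
Group Z2 net quantity: 1.19 kg + 1.21 kg = 2.4 kg.
That is within the Group Z2 cargo aircraft limit of 2.5 kg.
Group Z3 quantity: two 175 kg packs = 350 kg.
350 kg ≤ 500 kg (cargo aircraft limit, Group Z3) — within limit.
Group Z2 and Group Z3 may not share an outer package.

No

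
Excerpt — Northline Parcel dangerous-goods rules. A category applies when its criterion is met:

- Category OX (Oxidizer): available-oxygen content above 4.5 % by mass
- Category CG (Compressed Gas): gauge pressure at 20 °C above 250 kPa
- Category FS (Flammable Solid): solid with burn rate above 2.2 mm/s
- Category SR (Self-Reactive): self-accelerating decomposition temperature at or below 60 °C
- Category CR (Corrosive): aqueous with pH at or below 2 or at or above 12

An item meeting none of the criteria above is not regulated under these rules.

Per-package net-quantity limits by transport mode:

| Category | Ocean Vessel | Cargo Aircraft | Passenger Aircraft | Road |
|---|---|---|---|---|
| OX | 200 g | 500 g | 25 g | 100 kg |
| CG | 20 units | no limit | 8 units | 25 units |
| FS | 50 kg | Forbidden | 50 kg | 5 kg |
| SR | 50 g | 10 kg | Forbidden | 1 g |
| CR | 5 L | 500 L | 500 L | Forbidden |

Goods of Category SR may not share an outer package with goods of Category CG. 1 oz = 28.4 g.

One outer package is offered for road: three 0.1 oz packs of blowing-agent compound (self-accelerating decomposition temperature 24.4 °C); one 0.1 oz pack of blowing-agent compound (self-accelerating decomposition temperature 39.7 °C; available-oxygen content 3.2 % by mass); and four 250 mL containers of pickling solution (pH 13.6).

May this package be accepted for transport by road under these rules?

Self-accelerating decomposition temperature 24.4 °C meets the Category SR criterion (Self-Reactive), so the blowing-agent compound is Category SR.
Blowing-agent compound: self-accelerating decomposition temperature 39.7 °C ≤ 60 °C → Category SR (Self-Reactive).
The pickling solution has pH 13.6, which is ≥ 12, so it is Category CR (Corrosive).
Category SR net quantity: (three 0.1 oz packs = 8.52 g) + (one 0.1 oz pack = 2.84 g) = 11.36 g.
That exceeds the Category SR road limit of 1 g.
Category CR quantity: four 250 mL containers = 1 L.
By road, Category CR is Forbidden regardless of quantity.
The segregation rule (Category SR with Category CG) does not apply to Category SR with Category CR.

No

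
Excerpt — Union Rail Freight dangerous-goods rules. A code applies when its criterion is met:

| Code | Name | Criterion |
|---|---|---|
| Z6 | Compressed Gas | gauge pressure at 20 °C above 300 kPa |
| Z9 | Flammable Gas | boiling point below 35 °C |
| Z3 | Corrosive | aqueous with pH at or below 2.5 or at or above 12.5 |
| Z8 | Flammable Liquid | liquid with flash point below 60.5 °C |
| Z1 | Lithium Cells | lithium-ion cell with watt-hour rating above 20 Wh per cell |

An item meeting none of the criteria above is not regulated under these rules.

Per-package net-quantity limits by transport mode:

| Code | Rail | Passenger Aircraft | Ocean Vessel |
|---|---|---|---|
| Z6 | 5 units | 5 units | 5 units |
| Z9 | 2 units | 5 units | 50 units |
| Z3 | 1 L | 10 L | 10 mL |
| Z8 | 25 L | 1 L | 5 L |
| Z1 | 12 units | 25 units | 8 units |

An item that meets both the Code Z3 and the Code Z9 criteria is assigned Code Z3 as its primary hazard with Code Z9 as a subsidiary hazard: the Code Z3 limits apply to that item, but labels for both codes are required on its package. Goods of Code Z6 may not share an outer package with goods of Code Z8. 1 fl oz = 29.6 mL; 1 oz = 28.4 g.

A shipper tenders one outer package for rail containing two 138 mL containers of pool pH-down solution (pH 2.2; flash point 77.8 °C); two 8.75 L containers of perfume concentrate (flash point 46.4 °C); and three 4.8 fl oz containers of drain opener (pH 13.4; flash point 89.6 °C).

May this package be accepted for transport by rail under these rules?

With pH 2.2 (≤ 2.5), the pool pH-down solution falls in Code Z3.
Flash point 46.4 °C meets the Code Z8 criterion (Flammable Liquid), so the perfume concentrate is Code Z8.
pH 13.4 meets the Code Z3 criterion (Corrosive), so the drain opener is Code Z3.
Total Code Z3: (two 138 mL containers = 276 mL) + (three 4.8 fl oz containers = 426.24 mL) = 702.24 mL.
702.24 mL ≤ 1 L (rail limit, Code Z3) — within limit.
Code Z8 quantity: two 8.75 L containers = 17.5 L.
That is within the Code Z8 rail limit of 25 L.
The segregation rule (Code Z6 with Code Z8) does not apply to Code Z3 with Code Z8.
Every hazard code is within its rail limit and no segregation rule is violated.

Yes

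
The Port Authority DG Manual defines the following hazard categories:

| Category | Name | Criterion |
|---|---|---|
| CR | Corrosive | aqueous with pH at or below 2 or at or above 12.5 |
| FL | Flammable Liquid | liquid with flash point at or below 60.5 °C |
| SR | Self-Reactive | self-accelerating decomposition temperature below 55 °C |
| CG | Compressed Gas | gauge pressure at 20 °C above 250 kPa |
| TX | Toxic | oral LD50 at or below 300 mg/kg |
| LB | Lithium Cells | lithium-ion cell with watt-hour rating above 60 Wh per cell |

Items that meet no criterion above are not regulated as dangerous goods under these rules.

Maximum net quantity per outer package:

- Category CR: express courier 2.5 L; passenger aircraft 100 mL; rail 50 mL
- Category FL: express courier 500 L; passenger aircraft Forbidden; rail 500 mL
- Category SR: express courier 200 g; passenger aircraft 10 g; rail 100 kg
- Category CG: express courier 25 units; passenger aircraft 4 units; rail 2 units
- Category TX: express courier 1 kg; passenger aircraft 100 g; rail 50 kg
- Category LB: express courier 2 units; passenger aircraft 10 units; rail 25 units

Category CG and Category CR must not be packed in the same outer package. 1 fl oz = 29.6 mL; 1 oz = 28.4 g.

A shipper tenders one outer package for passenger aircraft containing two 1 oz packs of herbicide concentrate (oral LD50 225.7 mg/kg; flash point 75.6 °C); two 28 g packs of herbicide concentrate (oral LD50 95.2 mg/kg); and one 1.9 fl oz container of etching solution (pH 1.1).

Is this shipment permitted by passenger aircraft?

No

The herbicide concentrate has oral LD50 225.7 mg/kg, which is ≤ 300 mg/kg, so it is Category TX (Toxic).
The herbicide concentrate has oral LD50 95.2 mg/kg, which is ≤ 300 mg/kg, so it is Category TX (Toxic).
pH 1.1 meets the Category CR criterion (Corrosive), so the etching solution is Category CR.
Category TX net quantity: (two 1 oz packs = 56.8 g) + (two 28 g packs = 56 g) = 112.8 g.
112.8 g exceeds the passenger aircraft limit of 100 g for Category TX.
Category CR quantity: one 1.9 fl oz container = 56.24 mL.
That is within the Category CR passenger aircraft limit of 100 mL.
The segregation rule (Category CG with Category CR) does not apply to Category TX with Category CR.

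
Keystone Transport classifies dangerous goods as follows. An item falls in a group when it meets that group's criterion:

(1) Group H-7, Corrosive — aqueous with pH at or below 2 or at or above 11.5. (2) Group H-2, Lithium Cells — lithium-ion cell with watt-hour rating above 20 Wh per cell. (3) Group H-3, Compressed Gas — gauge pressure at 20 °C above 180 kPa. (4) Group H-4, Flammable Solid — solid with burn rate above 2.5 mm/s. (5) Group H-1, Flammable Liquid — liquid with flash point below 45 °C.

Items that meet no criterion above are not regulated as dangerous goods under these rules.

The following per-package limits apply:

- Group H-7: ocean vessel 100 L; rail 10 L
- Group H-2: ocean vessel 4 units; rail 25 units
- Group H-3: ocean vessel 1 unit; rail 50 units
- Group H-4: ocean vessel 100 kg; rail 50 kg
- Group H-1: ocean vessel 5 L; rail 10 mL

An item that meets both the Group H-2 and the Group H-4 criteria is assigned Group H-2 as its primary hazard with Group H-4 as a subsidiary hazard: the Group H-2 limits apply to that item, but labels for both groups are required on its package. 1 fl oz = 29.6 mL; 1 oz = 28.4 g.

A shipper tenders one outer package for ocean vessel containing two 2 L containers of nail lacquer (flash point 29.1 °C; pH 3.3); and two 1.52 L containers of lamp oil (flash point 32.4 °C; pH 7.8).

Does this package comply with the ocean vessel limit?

No

Flash point 29.1 °C meets the Group H-1 criterion (Flammable Liquid), so the nail lacquer is Group H-1.
With flash point 32.4 °C (< 45 °C), the lamp oil falls in Group H-1.
Total Group H-1: (two 2 L containers = 4 L) + (two 1.52 L containers = 3.04 L) = 7.04 L.
7.04 L exceeds the ocean vessel limit of 5 L for Group H-1.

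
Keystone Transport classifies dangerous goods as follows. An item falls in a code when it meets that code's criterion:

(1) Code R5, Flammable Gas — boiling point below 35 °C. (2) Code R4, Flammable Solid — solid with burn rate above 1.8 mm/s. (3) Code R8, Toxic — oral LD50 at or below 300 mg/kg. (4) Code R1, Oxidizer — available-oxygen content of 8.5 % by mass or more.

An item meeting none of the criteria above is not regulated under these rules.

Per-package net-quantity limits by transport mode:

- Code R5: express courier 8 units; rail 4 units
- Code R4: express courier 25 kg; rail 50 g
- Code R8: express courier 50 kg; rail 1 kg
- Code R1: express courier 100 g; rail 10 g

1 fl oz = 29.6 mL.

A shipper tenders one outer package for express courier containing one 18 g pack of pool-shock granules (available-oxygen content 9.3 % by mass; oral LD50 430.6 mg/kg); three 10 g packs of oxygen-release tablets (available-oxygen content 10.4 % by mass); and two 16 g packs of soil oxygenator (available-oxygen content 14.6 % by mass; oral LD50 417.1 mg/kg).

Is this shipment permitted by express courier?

Yes

With available-oxygen content 9.3 % by mass (≥ 8.5 % by mass), the pool-shock granules fall in Code R1.
Available-oxygen content 10.4 % by mass meets the Code R1 criterion (Oxidizer), so the oxygen-release tablets are Code R1.
Available-oxygen content 14.6 % by mass meets the Code R1 criterion (Oxidizer), so the soil oxygenator is Code R1.
Code R1 net quantity: 18 g + (three 10 g packs = 30 g) + (two 16 g packs = 32 g) = 80 g.
80 g is within the express courier limit of 100 g for Code R1.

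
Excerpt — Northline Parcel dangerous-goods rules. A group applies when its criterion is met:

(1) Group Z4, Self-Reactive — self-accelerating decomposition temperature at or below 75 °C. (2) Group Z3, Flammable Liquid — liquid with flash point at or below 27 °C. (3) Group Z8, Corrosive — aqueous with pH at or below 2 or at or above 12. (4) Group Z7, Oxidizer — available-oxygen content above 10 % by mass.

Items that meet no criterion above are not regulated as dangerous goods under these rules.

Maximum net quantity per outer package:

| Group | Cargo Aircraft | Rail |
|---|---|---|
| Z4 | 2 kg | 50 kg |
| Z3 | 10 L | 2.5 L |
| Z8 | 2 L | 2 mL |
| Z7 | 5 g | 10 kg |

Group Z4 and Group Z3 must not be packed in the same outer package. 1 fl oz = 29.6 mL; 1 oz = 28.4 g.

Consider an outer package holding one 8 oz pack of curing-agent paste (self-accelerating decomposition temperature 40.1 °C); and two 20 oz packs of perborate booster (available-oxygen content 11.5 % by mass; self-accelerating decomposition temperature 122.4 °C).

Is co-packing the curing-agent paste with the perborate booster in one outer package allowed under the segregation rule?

Yes

With self-accelerating decomposition temperature 40.1 °C (≤ 75 °C), the curing-agent paste falls in Group Z4.
Perborate booster: available-oxygen content 11.5 % by mass > 10 % by mass → Group Z7 (Oxidizer).
No segregation rule bars Group Z4 with Group Z7.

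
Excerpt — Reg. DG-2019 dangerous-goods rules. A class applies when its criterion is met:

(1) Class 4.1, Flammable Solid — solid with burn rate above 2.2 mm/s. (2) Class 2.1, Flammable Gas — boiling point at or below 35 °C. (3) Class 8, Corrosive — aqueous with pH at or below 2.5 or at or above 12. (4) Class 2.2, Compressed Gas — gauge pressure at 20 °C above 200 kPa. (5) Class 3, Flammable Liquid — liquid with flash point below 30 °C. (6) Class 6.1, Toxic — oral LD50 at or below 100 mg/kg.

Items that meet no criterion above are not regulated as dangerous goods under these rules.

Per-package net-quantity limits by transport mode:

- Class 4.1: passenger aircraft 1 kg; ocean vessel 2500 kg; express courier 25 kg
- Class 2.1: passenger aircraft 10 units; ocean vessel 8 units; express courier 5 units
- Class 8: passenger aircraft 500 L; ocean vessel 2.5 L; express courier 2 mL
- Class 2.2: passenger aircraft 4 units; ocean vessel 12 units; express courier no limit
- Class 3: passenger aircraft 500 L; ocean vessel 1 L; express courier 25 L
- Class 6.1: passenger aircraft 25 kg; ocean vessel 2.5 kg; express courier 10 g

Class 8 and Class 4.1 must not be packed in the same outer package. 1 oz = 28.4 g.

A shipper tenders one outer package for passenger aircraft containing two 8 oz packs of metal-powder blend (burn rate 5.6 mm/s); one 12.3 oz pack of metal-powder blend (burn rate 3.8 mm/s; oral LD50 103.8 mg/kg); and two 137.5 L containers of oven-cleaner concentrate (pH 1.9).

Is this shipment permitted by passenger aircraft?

No

With burn rate 5.6 mm/s (> 2.2 mm/s), the metal-powder blend falls in Class 4.1.
With burn rate 3.8 mm/s (> 2.2 mm/s), the metal-powder blend falls in Class 4.1.
The oven-cleaner concentrate has pH 1.9, which is ≤ 2.5, so it is Class 8 (Corrosive).
Class 8 quantity: two 137.5 L containers = 275 L.
275 L is within the passenger aircraft limit of 500 L for Class 8.
Class 4.1 net quantity: (two 8 oz packs = 454.4 g) + (one 12.3 oz pack = 349.32 g) = 803.72 g.
803.72 g is within the passenger aircraft limit of 1 kg for Class 4.1.
Class 8 and Class 4.1 may not share an outer package.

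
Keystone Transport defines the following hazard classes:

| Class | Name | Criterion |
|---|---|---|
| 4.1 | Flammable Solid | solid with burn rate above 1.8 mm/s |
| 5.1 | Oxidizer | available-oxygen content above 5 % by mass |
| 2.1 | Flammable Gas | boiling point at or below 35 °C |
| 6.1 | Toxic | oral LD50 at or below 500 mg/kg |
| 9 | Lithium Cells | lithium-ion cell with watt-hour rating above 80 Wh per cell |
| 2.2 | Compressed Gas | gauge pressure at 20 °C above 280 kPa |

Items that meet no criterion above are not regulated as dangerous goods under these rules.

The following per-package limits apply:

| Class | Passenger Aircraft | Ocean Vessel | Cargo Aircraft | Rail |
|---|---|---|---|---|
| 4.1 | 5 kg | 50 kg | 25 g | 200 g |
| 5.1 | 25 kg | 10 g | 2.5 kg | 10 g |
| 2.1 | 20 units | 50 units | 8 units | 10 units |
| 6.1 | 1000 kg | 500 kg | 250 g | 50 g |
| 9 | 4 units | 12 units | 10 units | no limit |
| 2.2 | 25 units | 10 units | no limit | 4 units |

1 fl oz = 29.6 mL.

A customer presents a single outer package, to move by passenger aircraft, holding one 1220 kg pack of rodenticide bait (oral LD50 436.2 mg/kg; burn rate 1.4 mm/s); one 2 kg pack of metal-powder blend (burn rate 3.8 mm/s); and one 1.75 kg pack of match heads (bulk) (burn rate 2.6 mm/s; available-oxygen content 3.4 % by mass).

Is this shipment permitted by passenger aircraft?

Oral LD50 436.2 mg/kg meets the Class 6.1 criterion (Toxic), so the rodenticide bait is Class 6.1.
Metal-powder blend: burn rate 3.8 mm/s > 1.8 mm/s → Class 4.1 (Flammable Solid).
Burn rate 2.6 mm/s meets the Class 4.1 criterion (Flammable Solid), so the match heads (bulk) are Class 4.1.
Class 6.1 quantity: 1220 kg.
1220 kg exceeds the passenger aircraft limit of 1000 kg for Class 6.1.
Total Class 4.1: 2 kg + 1.75 kg = 3.75 kg.
3.75 kg is within the passenger aircraft limit of 5 kg for Class 4.1.

No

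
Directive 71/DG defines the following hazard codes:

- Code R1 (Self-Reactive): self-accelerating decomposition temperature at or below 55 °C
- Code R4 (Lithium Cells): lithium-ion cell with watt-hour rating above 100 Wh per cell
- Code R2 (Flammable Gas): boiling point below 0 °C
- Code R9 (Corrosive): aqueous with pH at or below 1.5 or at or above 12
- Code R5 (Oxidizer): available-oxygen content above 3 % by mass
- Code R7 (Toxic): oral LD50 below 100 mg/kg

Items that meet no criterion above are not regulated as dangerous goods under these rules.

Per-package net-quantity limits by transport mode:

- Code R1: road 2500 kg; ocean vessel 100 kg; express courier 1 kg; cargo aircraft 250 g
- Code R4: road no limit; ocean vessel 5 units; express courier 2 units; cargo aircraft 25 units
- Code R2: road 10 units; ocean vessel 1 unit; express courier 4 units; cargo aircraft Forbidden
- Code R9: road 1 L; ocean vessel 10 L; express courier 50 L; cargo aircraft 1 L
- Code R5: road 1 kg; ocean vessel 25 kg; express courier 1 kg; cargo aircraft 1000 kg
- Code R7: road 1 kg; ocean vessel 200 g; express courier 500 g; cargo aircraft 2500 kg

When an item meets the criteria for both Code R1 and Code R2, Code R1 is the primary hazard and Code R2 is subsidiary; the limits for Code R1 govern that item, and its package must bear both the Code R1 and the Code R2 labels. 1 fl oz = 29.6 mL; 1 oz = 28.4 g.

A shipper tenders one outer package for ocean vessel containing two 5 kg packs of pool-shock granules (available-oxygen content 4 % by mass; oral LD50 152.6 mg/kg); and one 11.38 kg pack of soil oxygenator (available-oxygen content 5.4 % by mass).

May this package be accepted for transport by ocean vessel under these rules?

With available-oxygen content 4 % by mass (> 3 % by mass), the pool-shock granules fall in Code R5.
With available-oxygen content 5.4 % by mass (> 3 % by mass), the soil oxygenator falls in Code R5.
Total Code R5: (two 5 kg packs = 10 kg) + 11.38 kg = 21.38 kg.
21.38 kg ≤ 25 kg (ocean vessel limit, Code R5) — within limit.

Yes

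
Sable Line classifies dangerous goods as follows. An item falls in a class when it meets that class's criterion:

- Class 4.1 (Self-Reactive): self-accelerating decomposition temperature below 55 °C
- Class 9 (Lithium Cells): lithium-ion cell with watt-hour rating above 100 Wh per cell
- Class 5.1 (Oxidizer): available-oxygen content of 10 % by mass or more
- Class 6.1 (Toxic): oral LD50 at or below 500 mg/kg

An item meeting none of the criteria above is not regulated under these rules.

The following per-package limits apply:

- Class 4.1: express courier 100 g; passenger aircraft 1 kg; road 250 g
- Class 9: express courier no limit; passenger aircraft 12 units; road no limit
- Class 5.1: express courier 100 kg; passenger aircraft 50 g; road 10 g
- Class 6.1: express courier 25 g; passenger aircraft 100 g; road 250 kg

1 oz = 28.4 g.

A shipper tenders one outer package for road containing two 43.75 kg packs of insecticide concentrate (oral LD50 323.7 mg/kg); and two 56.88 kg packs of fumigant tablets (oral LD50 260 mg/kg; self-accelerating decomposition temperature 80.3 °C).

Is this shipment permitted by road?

Yes

Insecticide concentrate: oral LD50 323.7 mg/kg ≤ 500 mg/kg → Class 6.1 (Toxic).
With oral LD50 260 mg/kg (≤ 500 mg/kg), the fumigant tablets fall in Class 6.1.
Total Class 6.1: (two 43.75 kg packs = 87.5 kg) + (two 56.88 kg packs = 113.76 kg) = 201.26 kg.
201.26 kg ≤ 250 kg (road limit, Class 6.1) — within limit.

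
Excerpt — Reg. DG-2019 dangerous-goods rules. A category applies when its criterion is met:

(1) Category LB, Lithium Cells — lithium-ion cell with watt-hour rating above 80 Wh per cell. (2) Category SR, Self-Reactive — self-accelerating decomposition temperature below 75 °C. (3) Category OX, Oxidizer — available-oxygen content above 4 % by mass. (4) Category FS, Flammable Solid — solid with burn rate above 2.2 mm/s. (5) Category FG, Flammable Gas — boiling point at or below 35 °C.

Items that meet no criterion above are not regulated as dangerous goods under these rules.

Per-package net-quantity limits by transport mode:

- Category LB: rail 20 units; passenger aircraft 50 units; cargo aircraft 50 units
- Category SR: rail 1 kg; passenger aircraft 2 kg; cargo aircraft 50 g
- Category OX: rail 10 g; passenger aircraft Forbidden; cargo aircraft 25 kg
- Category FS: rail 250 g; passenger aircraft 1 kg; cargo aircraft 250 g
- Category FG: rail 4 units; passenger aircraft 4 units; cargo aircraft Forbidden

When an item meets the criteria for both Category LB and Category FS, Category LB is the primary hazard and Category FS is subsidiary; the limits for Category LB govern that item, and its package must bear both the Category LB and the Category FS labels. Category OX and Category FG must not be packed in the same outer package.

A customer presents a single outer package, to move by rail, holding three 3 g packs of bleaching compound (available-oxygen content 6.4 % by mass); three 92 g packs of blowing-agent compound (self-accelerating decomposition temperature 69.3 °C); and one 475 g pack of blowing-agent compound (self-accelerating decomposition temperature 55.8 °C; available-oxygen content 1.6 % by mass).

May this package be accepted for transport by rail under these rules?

Yes

Available-oxygen content 6.4 % by mass meets the Category OX criterion (Oxidizer), so the bleaching compound is Category OX.
Blowing-agent compound: self-accelerating decomposition temperature 69.3 °C < 75 °C → Category SR (Self-Reactive).
With self-accelerating decomposition temperature 55.8 °C (< 75 °C), the blowing-agent compound falls in Category SR.
Category SR net quantity: (three 92 g packs = 276 g) + 475 g = 751 g.
751 g ≤ 1 kg (rail limit, Category SR) — within limit.
Category OX quantity: three 3 g packs = 9 g.
That is within the Category OX rail limit of 10 g.
The segregation rule (Category OX with Category FG) does not apply to Category SR with Category OX.
Every hazard category is within its rail limit and no segregation rule is violated.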